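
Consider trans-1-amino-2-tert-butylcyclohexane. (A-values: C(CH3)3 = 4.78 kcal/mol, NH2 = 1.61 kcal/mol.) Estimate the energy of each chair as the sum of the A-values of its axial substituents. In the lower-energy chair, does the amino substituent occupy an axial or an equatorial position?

equatorial

C1 and C2 have opposite parity, so for the trans isomer the two substituents are e,e in one chair and a,a in the other.
Chair I (tert-butyl axial, amino axial): E = 6.39 kcal/mol.
Chair II (tert-butyl equatorial, amino equatorial): E = 0.00 kcal/mol.
Chair II is the more stable (lower-energy) conformer, and in that chair the amino group is equatorial.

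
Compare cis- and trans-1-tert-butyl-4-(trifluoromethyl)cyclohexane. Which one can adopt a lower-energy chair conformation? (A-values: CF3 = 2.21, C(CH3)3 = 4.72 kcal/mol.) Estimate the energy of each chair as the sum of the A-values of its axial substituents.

trans

At 1,4 positions (parity opposite): cis → (a,e or e,a); trans → (e,e or a,a).
Best chair for cis: E = 2.21 kcal/mol; best chair for trans: E = 0.00 kcal/mol.
The trans isomer is lower by 2.21 kcal/mol.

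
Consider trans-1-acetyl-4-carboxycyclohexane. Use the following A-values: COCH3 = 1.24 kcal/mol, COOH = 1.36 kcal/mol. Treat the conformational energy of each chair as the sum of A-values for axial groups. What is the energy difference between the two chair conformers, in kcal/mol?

C1 and C4 have opposite parity, so for the trans isomer the two substituents are e,e in one chair and a,a in the other.
Chair I (acetyl axial, carboxyl axial): E = 2.60 kcal/mol.
Chair II (acetyl equatorial, carboxyl equatorial): E = 0.00 kcal/mol.
ΔE = 2.60 − 0.00 = 2.60 kcal/mol; chair II is more stable.

2.60 kcal/mol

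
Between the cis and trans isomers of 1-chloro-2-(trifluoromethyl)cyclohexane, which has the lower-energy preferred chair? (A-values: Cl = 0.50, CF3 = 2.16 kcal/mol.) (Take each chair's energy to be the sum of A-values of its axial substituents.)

At 1,2 positions (parity opposite): cis → (a,e or e,a); trans → (e,e or a,a).
Best chair for cis: E = 0.50 kcal/mol; best chair for trans: E = 0.00 kcal/mol.
The trans isomer is lower by 0.50 kcal/mol.

trans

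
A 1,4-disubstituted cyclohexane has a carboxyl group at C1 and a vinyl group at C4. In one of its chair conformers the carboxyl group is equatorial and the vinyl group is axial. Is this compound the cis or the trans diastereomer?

cis

C1 and C4 have opposite parity, so their axial bonds point in opposite directions.
With opposite-parity carbons, two substituents on the same face are one axial and one equatorial; opposite faces give both axial or both equatorial.
Here the groups are equatorial/axial → same face → cis.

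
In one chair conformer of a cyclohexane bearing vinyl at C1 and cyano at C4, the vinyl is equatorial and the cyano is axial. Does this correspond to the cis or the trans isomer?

C1 and C4 have opposite parity, so their axial bonds point in opposite directions.
With opposite-parity carbons, two substituents on the same face are one axial and one equatorial; opposite faces give both axial or both equatorial.
Here the groups are equatorial/axial → same face → cis.

cis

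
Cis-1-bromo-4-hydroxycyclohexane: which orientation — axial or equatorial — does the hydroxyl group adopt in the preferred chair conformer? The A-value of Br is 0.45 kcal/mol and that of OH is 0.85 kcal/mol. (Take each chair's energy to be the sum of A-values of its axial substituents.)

equatorial

C1 and C4 have opposite parity, so for the cis isomer the two substituents are one axial and one equatorial in each chair.
Chair I (bromo axial, hydroxyl equatorial): E = 0.45 kcal/mol.
Chair II (bromo equatorial, hydroxyl axial): E = 0.85 kcal/mol.
Chair I is the more stable (lower-energy) conformer, and in that chair the hydroxyl group is equatorial.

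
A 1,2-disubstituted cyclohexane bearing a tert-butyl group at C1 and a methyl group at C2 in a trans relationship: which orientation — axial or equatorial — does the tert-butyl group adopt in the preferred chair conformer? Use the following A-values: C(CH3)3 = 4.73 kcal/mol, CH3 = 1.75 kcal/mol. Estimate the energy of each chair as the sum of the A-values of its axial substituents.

C1 and C2 have opposite parity, so for the trans isomer the two substituents are e,e in one chair and a,a in the other.
Chair I (tert-butyl axial, methyl axial): E = 6.48 kcal/mol.
Chair II (tert-butyl equatorial, methyl equatorial): E = 0.00 kcal/mol.
Chair II is the more stable (lower-energy) conformer, and in that chair the tert-butyl group is equatorial.

equatorial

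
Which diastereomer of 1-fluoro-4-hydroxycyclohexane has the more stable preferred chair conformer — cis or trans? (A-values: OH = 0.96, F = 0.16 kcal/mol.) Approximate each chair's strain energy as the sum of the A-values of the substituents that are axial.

trans

At 1,4 positions (parity opposite): cis → (a,e or e,a); trans → (e,e or a,a).
Best chair for cis: E = 0.16 kcal/mol; best chair for trans: E = 0.00 kcal/mol.
The trans isomer is lower by 0.16 kcal/mol.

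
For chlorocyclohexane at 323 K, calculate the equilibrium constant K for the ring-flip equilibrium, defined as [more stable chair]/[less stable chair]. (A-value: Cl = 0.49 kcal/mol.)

K ≈ 2.15

One chair has the chloro group axial (E = 0.49 kcal/mol) and the other has it equatorial (E = 0).
ΔG = 0.49 kcal/mol between the two chairs.
K = exp(ΔG/RT) with R = 1.987×10⁻³ kcal mol⁻¹ K⁻¹ and T = 323 K gives K ≈ 2.15.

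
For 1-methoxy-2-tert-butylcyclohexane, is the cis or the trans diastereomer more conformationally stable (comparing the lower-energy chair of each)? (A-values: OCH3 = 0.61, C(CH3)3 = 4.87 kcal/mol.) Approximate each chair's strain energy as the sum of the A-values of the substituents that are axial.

trans

At 1,2 positions (parity opposite): cis → (a,e or e,a); trans → (e,e or a,a).
Best chair for cis: E = 0.61 kcal/mol; best chair for trans: E = 0.00 kcal/mol.
The trans isomer is lower by 0.61 kcal/mol.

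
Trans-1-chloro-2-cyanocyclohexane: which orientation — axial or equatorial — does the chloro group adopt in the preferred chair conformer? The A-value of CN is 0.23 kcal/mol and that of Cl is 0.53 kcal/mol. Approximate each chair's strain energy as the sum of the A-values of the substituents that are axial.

C1 and C2 have opposite parity, so for the trans isomer the two substituents are e,e in one chair and a,a in the other.
Chair I (cyano axial, chloro axial): E = 0.76 kcal/mol.
Chair II (cyano equatorial, chloro equatorial): E = 0.00 kcal/mol.
Chair II is the more stable (lower-energy) conformer, and in that chair the chloro group is equatorial.

equatorial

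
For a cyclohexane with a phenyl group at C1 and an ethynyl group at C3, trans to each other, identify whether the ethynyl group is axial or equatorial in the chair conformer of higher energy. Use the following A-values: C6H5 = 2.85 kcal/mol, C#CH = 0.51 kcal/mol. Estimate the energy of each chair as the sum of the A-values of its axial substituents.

equatorial

C1 and C3 have the same parity, so for the trans isomer the two substituents are one axial and one equatorial in each chair.
Chair I (phenyl axial, ethynyl equatorial): E = 2.85 kcal/mol.
Chair II (phenyl equatorial, ethynyl axial): E = 0.51 kcal/mol.
Chair I is the less stable (higher-energy) conformer, and in that chair the ethynyl group is equatorial.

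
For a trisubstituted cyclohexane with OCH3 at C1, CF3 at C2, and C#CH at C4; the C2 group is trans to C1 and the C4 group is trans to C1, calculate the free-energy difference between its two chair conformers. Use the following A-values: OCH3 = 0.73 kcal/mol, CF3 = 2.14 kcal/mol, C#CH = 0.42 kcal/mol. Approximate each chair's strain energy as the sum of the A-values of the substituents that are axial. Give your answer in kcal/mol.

3.29 kcal/mol

Chair I (methoxy axial, trifluoromethyl axial, ethynyl axial): E = 3.29 kcal/mol.
Chair II (methoxy equatorial, trifluoromethyl equatorial, ethynyl equatorial): E = 0.00 kcal/mol.
ΔE = 3.29 − 0.00 = 3.29 kcal/mol; chair II is more stable.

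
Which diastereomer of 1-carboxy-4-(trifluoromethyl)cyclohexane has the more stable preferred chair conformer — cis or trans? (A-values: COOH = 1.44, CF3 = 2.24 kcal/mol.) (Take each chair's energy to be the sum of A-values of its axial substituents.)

trans

At 1,4 positions (parity opposite): cis → (a,e or e,a); trans → (e,e or a,a).
Best chair for cis: E = 1.44 kcal/mol; best chair for trans: E = 0.00 kcal/mol.
The trans isomer is lower by 1.44 kcal/mol.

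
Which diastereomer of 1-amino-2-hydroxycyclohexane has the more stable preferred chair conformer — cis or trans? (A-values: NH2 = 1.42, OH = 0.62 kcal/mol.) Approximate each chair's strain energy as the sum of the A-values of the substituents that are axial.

At 1,2 positions (parity opposite): cis → (a,e or e,a); trans → (e,e or a,a).
Best chair for cis: E = 0.62 kcal/mol; best chair for trans: E = 0.00 kcal/mol.
The trans isomer is lower by 0.62 kcal/mol.

trans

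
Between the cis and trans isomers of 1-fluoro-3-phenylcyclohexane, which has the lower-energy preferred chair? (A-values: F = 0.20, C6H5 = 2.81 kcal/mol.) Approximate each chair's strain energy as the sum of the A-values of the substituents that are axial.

cis

At 1,3 positions (parity same): cis → (e,e or a,a); trans → (a,e or e,a).
Best chair for cis: E = 0.00 kcal/mol; best chair for trans: E = 0.20 kcal/mol.
The cis isomer is lower by 0.20 kcal/mol.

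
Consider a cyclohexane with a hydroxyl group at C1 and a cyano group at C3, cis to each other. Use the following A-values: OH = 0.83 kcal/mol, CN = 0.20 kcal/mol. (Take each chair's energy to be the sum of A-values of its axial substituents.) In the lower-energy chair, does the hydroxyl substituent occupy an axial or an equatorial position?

equatorial

C1 and C3 have the same parity, so for the cis isomer the two substituents are e,e in one chair and a,a in the other.
Chair I (hydroxyl axial, cyano axial): E = 1.03 kcal/mol.
Chair II (hydroxyl equatorial, cyano equatorial): E = 0.00 kcal/mol.
Chair II is the more stable (lower-energy) conformer, and in that chair the hydroxyl group is equatorial.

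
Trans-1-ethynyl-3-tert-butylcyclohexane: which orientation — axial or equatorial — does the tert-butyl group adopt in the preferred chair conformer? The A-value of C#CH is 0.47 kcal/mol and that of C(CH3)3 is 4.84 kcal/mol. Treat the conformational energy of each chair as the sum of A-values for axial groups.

equatorial

C1 and C3 have the same parity, so for the trans isomer the two substituents are one axial and one equatorial in each chair.
Chair I (ethynyl axial, tert-butyl equatorial): E = 0.47 kcal/mol.
Chair II (ethynyl equatorial, tert-butyl axial): E = 4.84 kcal/mol.
Chair I is the more stable (lower-energy) conformer, and in that chair the tert-butyl group is equatorial.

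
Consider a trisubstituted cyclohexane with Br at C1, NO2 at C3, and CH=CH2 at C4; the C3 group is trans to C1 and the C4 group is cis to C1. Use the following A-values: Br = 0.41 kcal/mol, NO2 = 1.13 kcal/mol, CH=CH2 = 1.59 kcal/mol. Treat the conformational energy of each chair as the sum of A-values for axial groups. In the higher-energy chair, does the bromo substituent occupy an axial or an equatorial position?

equatorial

Chair I (bromo axial, nitro equatorial, vinyl equatorial): E = 0.41 kcal/mol.
Chair II (bromo equatorial, nitro axial, vinyl axial): E = 2.72 kcal/mol.
Chair II is the less stable (higher-energy) conformer, and in that chair the bromo group is equatorial.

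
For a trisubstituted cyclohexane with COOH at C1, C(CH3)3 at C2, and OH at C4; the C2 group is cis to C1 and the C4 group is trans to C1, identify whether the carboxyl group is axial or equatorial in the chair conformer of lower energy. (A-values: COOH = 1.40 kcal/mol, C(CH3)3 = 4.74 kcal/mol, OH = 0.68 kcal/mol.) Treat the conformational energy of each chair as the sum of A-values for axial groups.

Chair I (carboxyl axial, tert-butyl equatorial, hydroxyl axial): E = 2.08 kcal/mol.
Chair II (carboxyl equatorial, tert-butyl axial, hydroxyl equatorial): E = 4.74 kcal/mol.
Chair I is the more stable (lower-energy) conformer, and in that chair the carboxyl group is axial.

axial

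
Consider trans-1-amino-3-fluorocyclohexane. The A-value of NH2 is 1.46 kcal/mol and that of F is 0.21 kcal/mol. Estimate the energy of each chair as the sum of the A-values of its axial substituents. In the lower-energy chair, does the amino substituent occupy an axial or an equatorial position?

equatorial

C1 and C3 have the same parity, so for the trans isomer the two substituents are one axial and one equatorial in each chair.
Chair I (amino axial, fluoro equatorial): E = 1.46 kcal/mol.
Chair II (amino equatorial, fluoro axial): E = 0.21 kcal/mol.
Chair II is the more stable (lower-energy) conformer, and in that chair the amino group is equatorial.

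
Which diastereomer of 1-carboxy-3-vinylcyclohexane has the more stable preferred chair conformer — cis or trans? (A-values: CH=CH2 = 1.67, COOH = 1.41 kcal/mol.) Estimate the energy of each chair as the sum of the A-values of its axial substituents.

At 1,3 positions (parity same): cis → (e,e or a,a); trans → (a,e or e,a).
Best chair for cis: E = 0.00 kcal/mol; best chair for trans: E = 1.41 kcal/mol.
The cis isomer is lower by 1.41 kcal/mol.

cis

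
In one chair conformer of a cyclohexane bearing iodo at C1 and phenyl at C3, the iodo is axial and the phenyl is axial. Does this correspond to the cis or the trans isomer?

C1 and C3 have the same parity, so their axial bonds point in the same direction.
With same-parity carbons, two substituents on the same face are both axial or both equatorial; opposite faces give one of each.
Here the groups are axial/axial → same face → cis.

cis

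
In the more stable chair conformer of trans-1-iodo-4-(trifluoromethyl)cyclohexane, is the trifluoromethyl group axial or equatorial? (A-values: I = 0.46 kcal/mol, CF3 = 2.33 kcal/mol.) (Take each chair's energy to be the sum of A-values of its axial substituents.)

equatorial

C1 and C4 have opposite parity, so for the trans isomer the two substituents are e,e in one chair and a,a in the other.
Chair I (iodo axial, trifluoromethyl axial): E = 2.79 kcal/mol.
Chair II (iodo equatorial, trifluoromethyl equatorial): E = 0.00 kcal/mol.
Chair II is the more stable (lower-energy) conformer, and in that chair the trifluoromethyl group is equatorial.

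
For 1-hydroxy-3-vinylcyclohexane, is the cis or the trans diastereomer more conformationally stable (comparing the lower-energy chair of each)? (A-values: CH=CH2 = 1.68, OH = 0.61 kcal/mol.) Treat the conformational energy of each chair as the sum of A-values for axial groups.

cis

At 1,3 positions (parity same): cis → (e,e or a,a); trans → (a,e or e,a).
Best chair for cis: E = 0.00 kcal/mol; best chair for trans: E = 0.61 kcal/mol.
The cis isomer is lower by 0.61 kcal/mol.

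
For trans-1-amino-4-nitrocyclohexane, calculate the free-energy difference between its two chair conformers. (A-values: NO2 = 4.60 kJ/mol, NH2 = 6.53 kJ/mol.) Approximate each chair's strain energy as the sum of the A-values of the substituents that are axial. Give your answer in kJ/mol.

C1 and C4 have opposite parity, so for the trans isomer the two substituents are e,e in one chair and a,a in the other.
Chair I (nitro axial, amino axial): E = 11.13 kJ/mol.
Chair II (nitro equatorial, amino equatorial): E = 0.00 kJ/mol.
ΔE = 11.13 − 0.00 = 11.13 kJ/mol; chair II is more stable.

11.13 kJ/mol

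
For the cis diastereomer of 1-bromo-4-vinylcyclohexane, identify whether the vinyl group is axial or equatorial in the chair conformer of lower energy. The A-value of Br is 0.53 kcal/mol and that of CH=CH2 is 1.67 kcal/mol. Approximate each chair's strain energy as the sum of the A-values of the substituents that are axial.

C1 and C4 have opposite parity, so for the cis isomer the two substituents are one axial and one equatorial in each chair.
Chair I (bromo axial, vinyl equatorial): E = 0.53 kcal/mol.
Chair II (bromo equatorial, vinyl axial): E = 1.67 kcal/mol.
Chair I is the more stable (lower-energy) conformer, and in that chair the vinyl group is equatorial.

equatorial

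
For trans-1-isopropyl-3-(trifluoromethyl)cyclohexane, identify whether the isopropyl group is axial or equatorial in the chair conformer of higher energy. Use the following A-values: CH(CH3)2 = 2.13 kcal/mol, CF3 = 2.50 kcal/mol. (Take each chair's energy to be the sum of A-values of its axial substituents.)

equatorial

C1 and C3 have the same parity, so for the trans isomer the two substituents are one axial and one equatorial in each chair.
Chair I (isopropyl axial, trifluoromethyl equatorial): E = 2.13 kcal/mol.
Chair II (isopropyl equatorial, trifluoromethyl axial): E = 2.50 kcal/mol.
Chair II is the less stable (higher-energy) conformer, and in that chair the isopropyl group is equatorial.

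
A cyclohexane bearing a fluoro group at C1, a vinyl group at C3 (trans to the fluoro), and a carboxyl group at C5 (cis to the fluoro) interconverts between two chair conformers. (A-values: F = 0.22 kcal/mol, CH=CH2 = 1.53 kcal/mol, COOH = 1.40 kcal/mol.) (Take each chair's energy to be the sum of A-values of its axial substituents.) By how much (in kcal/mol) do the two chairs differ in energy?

0.09 kcal/mol

Chair I (fluoro axial, vinyl equatorial, carboxyl axial): E = 1.62 kcal/mol.
Chair II (fluoro equatorial, vinyl axial, carboxyl equatorial): E = 1.53 kcal/mol.
ΔE = 1.62 − 1.53 = 0.09 kcal/mol; chair II is more stable.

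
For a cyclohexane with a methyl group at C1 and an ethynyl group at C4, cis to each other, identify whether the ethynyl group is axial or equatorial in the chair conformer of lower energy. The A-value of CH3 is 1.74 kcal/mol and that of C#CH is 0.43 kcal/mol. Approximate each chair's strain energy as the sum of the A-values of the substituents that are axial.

axial

C1 and C4 have opposite parity, so for the cis isomer the two substituents are one axial and one equatorial in each chair.
Chair I (methyl axial, ethynyl equatorial): E = 1.74 kcal/mol.
Chair II (methyl equatorial, ethynyl axial): E = 0.43 kcal/mol.
Chair II is the more stable (lower-energy) conformer, and in that chair the ethynyl group is axial.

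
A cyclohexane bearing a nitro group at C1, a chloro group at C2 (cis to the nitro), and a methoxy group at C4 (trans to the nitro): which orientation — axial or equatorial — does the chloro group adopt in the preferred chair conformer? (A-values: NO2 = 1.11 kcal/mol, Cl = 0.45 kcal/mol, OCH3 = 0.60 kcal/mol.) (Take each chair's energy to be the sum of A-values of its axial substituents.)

axial

Chair I (nitro axial, chloro equatorial, methoxy axial): E = 1.71 kcal/mol.
Chair II (nitro equatorial, chloro axial, methoxy equatorial): E = 0.45 kcal/mol.
Chair II is the more stable (lower-energy) conformer, and in that chair the chloro group is axial.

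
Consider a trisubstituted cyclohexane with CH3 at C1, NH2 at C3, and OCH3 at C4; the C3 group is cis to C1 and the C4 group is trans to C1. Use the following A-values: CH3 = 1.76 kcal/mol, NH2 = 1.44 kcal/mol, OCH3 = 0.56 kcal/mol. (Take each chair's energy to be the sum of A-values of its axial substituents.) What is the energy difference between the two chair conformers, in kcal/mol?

Chair I (methyl axial, amino axial, methoxy axial): E = 3.76 kcal/mol.
Chair II (methyl equatorial, amino equatorial, methoxy equatorial): E = 0.00 kcal/mol.
ΔE = 3.76 − 0.00 = 3.76 kcal/mol; chair II is more stable.

3.76 kcal/mol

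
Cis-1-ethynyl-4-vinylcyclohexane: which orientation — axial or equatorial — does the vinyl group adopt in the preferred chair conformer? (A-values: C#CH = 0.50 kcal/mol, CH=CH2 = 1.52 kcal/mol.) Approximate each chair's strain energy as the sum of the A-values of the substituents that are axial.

equatorial

C1 and C4 have opposite parity, so for the cis isomer the two substituents are one axial and one equatorial in each chair.
Chair I (ethynyl axial, vinyl equatorial): E = 0.50 kcal/mol.
Chair II (ethynyl equatorial, vinyl axial): E = 1.52 kcal/mol.
Chair I is the more stable (lower-energy) conformer, and in that chair the vinyl group is equatorial.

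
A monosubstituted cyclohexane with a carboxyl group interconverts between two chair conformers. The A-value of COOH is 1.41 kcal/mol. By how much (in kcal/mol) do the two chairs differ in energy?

1.41 kcal/mol

A monosubstituted cyclohexane has one chair with the carboxyl group axial (E = A = 1.41 kcal/mol) and one with it equatorial (E = 0).
ΔE = 1.41 − 0 = 1.41 kcal/mol.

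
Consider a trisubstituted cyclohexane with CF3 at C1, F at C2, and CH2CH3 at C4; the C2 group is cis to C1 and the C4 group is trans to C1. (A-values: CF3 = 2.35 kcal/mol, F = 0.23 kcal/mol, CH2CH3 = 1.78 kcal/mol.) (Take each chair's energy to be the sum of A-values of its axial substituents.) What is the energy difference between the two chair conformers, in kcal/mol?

Chair I (trifluoromethyl axial, fluoro equatorial, ethyl axial): E = 4.13 kcal/mol.
Chair II (trifluoromethyl equatorial, fluoro axial, ethyl equatorial): E = 0.23 kcal/mol.
ΔE = 4.13 − 0.23 = 3.90 kcal/mol; chair II is more stable.

3.90 kcal/mol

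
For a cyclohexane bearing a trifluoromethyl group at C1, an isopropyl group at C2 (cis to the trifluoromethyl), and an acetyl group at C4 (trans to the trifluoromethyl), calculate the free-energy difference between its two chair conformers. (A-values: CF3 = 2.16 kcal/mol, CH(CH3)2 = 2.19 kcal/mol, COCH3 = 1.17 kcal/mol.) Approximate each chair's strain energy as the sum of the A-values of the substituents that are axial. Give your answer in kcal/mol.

Chair I (trifluoromethyl axial, isopropyl equatorial, acetyl axial): E = 3.33 kcal/mol.
Chair II (trifluoromethyl equatorial, isopropyl axial, acetyl equatorial): E = 2.19 kcal/mol.
ΔE = 3.33 − 2.19 = 1.14 kcal/mol; chair II is more stable.

1.14 kcal/mol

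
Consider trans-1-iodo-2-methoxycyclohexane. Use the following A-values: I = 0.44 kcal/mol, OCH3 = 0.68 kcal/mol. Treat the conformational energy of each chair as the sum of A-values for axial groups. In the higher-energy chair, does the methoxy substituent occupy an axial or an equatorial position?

C1 and C2 have opposite parity, so for the trans isomer the two substituents are e,e in one chair and a,a in the other.
Chair I (iodo axial, methoxy axial): E = 1.12 kcal/mol.
Chair II (iodo equatorial, methoxy equatorial): E = 0.00 kcal/mol.
Chair I is the less stable (higher-energy) conformer, and in that chair the methoxy group is axial.

axial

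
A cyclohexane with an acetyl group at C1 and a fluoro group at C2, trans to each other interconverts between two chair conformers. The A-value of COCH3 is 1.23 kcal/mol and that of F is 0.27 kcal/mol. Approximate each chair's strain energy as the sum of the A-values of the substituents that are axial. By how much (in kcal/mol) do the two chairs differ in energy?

C1 and C2 have opposite parity, so for the trans isomer the two substituents are e,e in one chair and a,a in the other.
Chair I (acetyl axial, fluoro axial): E = 1.50 kcal/mol.
Chair II (acetyl equatorial, fluoro equatorial): E = 0.00 kcal/mol.
ΔE = 1.50 − 0.00 = 1.50 kcal/mol; chair II is more stable.

1.50 kcal/mol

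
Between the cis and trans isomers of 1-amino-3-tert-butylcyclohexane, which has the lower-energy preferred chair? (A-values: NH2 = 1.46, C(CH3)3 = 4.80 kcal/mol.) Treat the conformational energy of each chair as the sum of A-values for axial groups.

cis

At 1,3 positions (parity same): cis → (e,e or a,a); trans → (a,e or e,a).
Best chair for cis: E = 0.00 kcal/mol; best chair for trans: E = 1.46 kcal/mol.
The cis isomer is lower by 1.46 kcal/mol.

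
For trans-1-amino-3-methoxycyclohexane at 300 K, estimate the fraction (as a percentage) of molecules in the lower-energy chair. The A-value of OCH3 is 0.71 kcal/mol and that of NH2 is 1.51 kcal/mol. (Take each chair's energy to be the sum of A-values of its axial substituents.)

C1 and C3 have the same parity, so for the trans isomer the two substituents are one axial and one equatorial in each chair.
Chair I (methoxy axial, amino equatorial): E = 0.71 kcal/mol; chair II (methoxy equatorial, amino axial): E = 1.51 kcal/mol.
ΔG = 0.80 kcal/mol between the two chairs.
K = exp(ΔG/RT) with R = 1.987×10⁻³ kcal mol⁻¹ K⁻¹ and T = 300 K gives K ≈ 3.83.
Fraction in the lower-energy chair = K/(K+1) = 79.3%.

79.3%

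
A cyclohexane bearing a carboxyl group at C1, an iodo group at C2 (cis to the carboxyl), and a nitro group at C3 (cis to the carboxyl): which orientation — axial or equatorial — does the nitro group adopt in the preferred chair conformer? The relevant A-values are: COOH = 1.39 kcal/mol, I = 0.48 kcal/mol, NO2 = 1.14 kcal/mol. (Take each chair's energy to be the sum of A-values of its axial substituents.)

Chair I (carboxyl axial, iodo equatorial, nitro axial): E = 2.53 kcal/mol.
Chair II (carboxyl equatorial, iodo axial, nitro equatorial): E = 0.48 kcal/mol.
Chair II is the more stable (lower-energy) conformer, and in that chair the nitro group is equatorial.

equatorial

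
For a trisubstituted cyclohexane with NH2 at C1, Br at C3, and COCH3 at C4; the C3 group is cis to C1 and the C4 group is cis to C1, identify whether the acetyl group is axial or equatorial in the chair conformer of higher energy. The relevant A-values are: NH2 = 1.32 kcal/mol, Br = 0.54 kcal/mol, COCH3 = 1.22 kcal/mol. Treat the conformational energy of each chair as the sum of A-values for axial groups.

Chair I (amino axial, bromo axial, acetyl equatorial): E = 1.86 kcal/mol.
Chair II (amino equatorial, bromo equatorial, acetyl axial): E = 1.22 kcal/mol.
Chair I is the less stable (higher-energy) conformer, and in that chair the acetyl group is equatorial.

equatorial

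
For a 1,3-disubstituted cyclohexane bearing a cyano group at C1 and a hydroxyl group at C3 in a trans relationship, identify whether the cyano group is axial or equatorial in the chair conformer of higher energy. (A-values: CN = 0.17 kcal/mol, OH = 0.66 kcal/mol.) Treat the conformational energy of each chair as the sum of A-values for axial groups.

equatorial

C1 and C3 have the same parity, so for the trans isomer the two substituents are one axial and one equatorial in each chair.
Chair I (cyano axial, hydroxyl equatorial): E = 0.17 kcal/mol.
Chair II (cyano equatorial, hydroxyl axial): E = 0.66 kcal/mol.
Chair II is the less stable (higher-energy) conformer, and in that chair the cyano group is equatorial.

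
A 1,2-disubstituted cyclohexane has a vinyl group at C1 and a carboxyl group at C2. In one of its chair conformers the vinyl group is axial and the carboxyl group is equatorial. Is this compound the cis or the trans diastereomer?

cis

C1 and C2 have opposite parity, so their axial bonds point in opposite directions.
With opposite-parity carbons, two substituents on the same face are one axial and one equatorial; opposite faces give both axial or both equatorial.
Here the groups are axial/equatorial → same face → cis.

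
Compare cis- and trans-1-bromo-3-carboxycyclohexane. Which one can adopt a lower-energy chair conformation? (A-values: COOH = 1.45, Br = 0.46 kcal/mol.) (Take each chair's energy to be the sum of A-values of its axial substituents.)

At 1,3 positions (parity same): cis → (e,e or a,a); trans → (a,e or e,a).
Best chair for cis: E = 0.00 kcal/mol; best chair for trans: E = 0.46 kcal/mol.
The cis isomer is lower by 0.46 kcal/mol.

cis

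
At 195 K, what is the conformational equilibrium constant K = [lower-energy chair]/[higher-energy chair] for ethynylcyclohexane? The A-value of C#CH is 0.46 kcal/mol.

K ≈ 3.28

One chair has the ethynyl group axial (E = 0.46 kcal/mol) and the other has it equatorial (E = 0).
ΔG = 0.46 kcal/mol between the two chairs.
K = exp(ΔG/RT) with R = 1.987×10⁻³ kcal mol⁻¹ K⁻¹ and T = 195 K gives K ≈ 3.28.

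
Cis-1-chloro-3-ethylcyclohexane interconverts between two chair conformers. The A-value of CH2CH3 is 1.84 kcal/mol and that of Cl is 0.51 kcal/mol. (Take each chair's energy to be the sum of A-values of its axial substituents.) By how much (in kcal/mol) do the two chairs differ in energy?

2.35 kcal/mol

C1 and C3 have the same parity, so for the cis isomer the two substituents are e,e in one chair and a,a in the other.
Chair I (ethyl axial, chloro axial): E = 2.35 kcal/mol.
Chair II (ethyl equatorial, chloro equatorial): E = 0.00 kcal/mol.
ΔE = 2.35 − 0.00 = 2.35 kcal/mol; chair II is more stable.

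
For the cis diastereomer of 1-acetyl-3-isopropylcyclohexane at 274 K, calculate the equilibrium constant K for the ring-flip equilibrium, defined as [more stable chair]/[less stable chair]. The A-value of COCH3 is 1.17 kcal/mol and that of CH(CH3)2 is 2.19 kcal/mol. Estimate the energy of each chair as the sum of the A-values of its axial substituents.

C1 and C3 have the same parity, so for the cis isomer the two substituents are e,e in one chair and a,a in the other.
Chair I (acetyl axial, isopropyl axial): E = 3.36 kcal/mol; chair II (acetyl equatorial, isopropyl equatorial): E = 0.00 kcal/mol.
ΔG = 3.36 kcal/mol between the two chairs.
K = exp(ΔG/RT) with R = 1.987×10⁻³ kcal mol⁻¹ K⁻¹ and T = 274 K gives K ≈ 479.

K ≈ 479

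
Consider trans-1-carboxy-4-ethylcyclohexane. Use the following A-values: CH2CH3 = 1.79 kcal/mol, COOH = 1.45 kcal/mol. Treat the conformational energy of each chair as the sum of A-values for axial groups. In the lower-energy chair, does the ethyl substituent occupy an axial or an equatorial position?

C1 and C4 have opposite parity, so for the trans isomer the two substituents are e,e in one chair and a,a in the other.
Chair I (ethyl axial, carboxyl axial): E = 3.24 kcal/mol.
Chair II (ethyl equatorial, carboxyl equatorial): E = 0.00 kcal/mol.
Chair II is the more stable (lower-energy) conformer, and in that chair the ethyl group is equatorial.

equatorial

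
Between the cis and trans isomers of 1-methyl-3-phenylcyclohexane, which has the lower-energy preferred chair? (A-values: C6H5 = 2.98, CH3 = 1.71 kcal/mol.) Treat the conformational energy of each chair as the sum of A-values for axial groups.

cis

At 1,3 positions (parity same): cis → (e,e or a,a); trans → (a,e or e,a).
Best chair for cis: E = 0.00 kcal/mol; best chair for trans: E = 1.71 kcal/mol.
The cis isomer is lower by 1.71 kcal/mol.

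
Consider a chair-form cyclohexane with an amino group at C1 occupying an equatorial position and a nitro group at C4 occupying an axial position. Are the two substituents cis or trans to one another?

cis

C1 and C4 have opposite parity, so their axial bonds point in opposite directions.
With opposite-parity carbons, two substituents on the same face are one axial and one equatorial; opposite faces give both axial or both equatorial.
Here the groups are equatorial/axial → same face → cis.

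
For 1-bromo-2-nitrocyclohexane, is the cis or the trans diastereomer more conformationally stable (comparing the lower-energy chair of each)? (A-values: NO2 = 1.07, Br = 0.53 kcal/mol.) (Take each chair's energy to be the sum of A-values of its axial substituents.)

At 1,2 positions (parity opposite): cis → (a,e or e,a); trans → (e,e or a,a).
Best chair for cis: E = 0.53 kcal/mol; best chair for trans: E = 0.00 kcal/mol.
The trans isomer is lower by 0.53 kcal/mol.

trans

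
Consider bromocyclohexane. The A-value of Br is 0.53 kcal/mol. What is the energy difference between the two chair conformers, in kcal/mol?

A monosubstituted cyclohexane has one chair with the bromo group axial (E = A = 0.53 kcal/mol) and one with it equatorial (E = 0).
ΔE = 0.53 − 0 = 0.53 kcal/mol.

0.53 kcal/mol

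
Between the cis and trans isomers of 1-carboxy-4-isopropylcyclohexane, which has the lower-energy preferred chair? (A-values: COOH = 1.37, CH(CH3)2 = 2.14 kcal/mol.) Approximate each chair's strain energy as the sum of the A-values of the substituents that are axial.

At 1,4 positions (parity opposite): cis → (a,e or e,a); trans → (e,e or a,a).
Best chair for cis: E = 1.37 kcal/mol; best chair for trans: E = 0.00 kcal/mol.
The trans isomer is lower by 1.37 kcal/mol.

trans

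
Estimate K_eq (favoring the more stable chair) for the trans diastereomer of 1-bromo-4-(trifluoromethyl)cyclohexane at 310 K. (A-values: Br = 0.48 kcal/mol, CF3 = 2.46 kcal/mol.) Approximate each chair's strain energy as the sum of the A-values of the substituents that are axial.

K ≈ 118

C1 and C4 have opposite parity, so for the trans isomer the two substituents are e,e in one chair and a,a in the other.
Chair I (bromo axial, trifluoromethyl axial): E = 2.94 kcal/mol; chair II (bromo equatorial, trifluoromethyl equatorial): E = 0.00 kcal/mol.
ΔG = 2.94 kcal/mol between the two chairs.
K = exp(ΔG/RT) with R = 1.987×10⁻³ kcal mol⁻¹ K⁻¹ and T = 310 K gives K ≈ 118.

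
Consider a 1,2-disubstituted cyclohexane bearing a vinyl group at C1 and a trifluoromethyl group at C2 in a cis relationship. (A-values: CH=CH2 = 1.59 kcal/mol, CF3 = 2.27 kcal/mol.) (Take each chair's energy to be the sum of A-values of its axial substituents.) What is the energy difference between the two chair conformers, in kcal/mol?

0.68 kcal/mol

C1 and C2 have opposite parity, so for the cis isomer the two substituents are one axial and one equatorial in each chair.
Chair I (vinyl axial, trifluoromethyl equatorial): E = 1.59 kcal/mol.
Chair II (vinyl equatorial, trifluoromethyl axial): E = 2.27 kcal/mol.
ΔE = 2.27 − 1.59 = 0.68 kcal/mol; chair I is more stable.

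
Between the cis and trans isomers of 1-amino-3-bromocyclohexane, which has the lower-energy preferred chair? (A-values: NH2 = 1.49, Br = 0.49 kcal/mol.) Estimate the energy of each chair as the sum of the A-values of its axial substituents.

cis

At 1,3 positions (parity same): cis → (e,e or a,a); trans → (a,e or e,a).
Best chair for cis: E = 0.00 kcal/mol; best chair for trans: E = 0.49 kcal/mol.
The cis isomer is lower by 0.49 kcal/mol.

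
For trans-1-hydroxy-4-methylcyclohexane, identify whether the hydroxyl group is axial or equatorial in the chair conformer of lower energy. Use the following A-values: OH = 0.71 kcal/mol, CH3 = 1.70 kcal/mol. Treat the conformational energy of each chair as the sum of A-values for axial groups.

C1 and C4 have opposite parity, so for the trans isomer the two substituents are e,e in one chair and a,a in the other.
Chair I (hydroxyl axial, methyl axial): E = 2.41 kcal/mol.
Chair II (hydroxyl equatorial, methyl equatorial): E = 0.00 kcal/mol.
Chair II is the more stable (lower-energy) conformer, and in that chair the hydroxyl group is equatorial.

equatorial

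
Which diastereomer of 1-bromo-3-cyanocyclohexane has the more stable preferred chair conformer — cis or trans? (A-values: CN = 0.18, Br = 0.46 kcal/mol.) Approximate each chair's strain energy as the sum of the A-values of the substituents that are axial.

At 1,3 positions (parity same): cis → (e,e or a,a); trans → (a,e or e,a).
Best chair for cis: E = 0.00 kcal/mol; best chair for trans: E = 0.18 kcal/mol.
The cis isomer is lower by 0.18 kcal/mol.

cis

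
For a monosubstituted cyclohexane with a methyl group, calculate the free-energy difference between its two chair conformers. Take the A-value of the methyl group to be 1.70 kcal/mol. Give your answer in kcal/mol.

1.70 kcal/mol

A monosubstituted cyclohexane has one chair with the methyl group axial (E = A = 1.70 kcal/mol) and one with it equatorial (E = 0).
ΔE = 1.70 − 0 = 1.70 kcal/mol.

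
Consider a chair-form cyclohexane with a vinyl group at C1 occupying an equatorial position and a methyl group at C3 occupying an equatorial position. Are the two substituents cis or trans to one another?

cis

C1 and C3 have the same parity, so their axial bonds point in the same direction.
With same-parity carbons, two substituents on the same face are both axial or both equatorial; opposite faces give one of each.
Here the groups are equatorial/equatorial → same face → cis.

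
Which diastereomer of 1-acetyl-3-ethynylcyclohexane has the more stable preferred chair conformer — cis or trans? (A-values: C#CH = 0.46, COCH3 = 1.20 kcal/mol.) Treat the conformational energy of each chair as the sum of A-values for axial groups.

At 1,3 positions (parity same): cis → (e,e or a,a); trans → (a,e or e,a).
Best chair for cis: E = 0.00 kcal/mol; best chair for trans: E = 0.46 kcal/mol.
The cis isomer is lower by 0.46 kcal/mol.

cis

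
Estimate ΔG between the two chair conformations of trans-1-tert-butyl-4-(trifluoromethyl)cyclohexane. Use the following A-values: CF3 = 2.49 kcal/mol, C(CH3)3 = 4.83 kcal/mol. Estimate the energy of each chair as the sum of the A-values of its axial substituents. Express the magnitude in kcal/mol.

7.32 kcal/mol

C1 and C4 have opposite parity, so for the trans isomer the two substituents are e,e in one chair and a,a in the other.
Chair I (trifluoromethyl axial, tert-butyl axial): E = 7.32 kcal/mol.
Chair II (trifluoromethyl equatorial, tert-butyl equatorial): E = 0.00 kcal/mol.
ΔE = 7.32 − 0.00 = 7.32 kcal/mol; chair II is more stable.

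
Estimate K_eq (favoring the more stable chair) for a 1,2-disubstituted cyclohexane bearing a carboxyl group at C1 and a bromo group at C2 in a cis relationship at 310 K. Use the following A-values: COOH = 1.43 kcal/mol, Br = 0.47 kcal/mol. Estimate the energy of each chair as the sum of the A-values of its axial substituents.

K ≈ 4.75

C1 and C2 have opposite parity, so for the cis isomer the two substituents are one axial and one equatorial in each chair.
Chair I (carboxyl axial, bromo equatorial): E = 1.43 kcal/mol; chair II (carboxyl equatorial, bromo axial): E = 0.47 kcal/mol.
ΔG = 0.96 kcal/mol between the two chairs.
K = exp(ΔG/RT) with R = 1.987×10⁻³ kcal mol⁻¹ K⁻¹ and T = 310 K gives K ≈ 4.75.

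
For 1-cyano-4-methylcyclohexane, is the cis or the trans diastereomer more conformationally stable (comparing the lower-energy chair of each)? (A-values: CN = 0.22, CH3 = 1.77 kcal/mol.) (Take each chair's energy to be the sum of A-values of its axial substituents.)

At 1,4 positions (parity opposite): cis → (a,e or e,a); trans → (e,e or a,a).
Best chair for cis: E = 0.22 kcal/mol; best chair for trans: E = 0.00 kcal/mol.
The trans isomer is lower by 0.22 kcal/mol.

trans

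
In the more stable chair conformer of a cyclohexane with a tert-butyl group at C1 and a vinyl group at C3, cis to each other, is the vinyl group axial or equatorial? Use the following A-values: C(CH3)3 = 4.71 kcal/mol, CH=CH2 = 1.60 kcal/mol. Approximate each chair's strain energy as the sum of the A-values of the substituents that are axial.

equatorial

C1 and C3 have the same parity, so for the cis isomer the two substituents are e,e in one chair and a,a in the other.
Chair I (tert-butyl axial, vinyl axial): E = 6.31 kcal/mol.
Chair II (tert-butyl equatorial, vinyl equatorial): E = 0.00 kcal/mol.
Chair II is the more stable (lower-energy) conformer, and in that chair the vinyl group is equatorial.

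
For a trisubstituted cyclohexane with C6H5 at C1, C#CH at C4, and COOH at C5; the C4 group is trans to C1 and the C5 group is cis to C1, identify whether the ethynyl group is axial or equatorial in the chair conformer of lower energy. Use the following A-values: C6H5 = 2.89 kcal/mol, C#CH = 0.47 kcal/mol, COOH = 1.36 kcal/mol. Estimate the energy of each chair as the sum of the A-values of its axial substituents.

Chair I (phenyl axial, ethynyl axial, carboxyl axial): E = 4.72 kcal/mol.
Chair II (phenyl equatorial, ethynyl equatorial, carboxyl equatorial): E = 0.00 kcal/mol.
Chair II is the more stable (lower-energy) conformer, and in that chair the ethynyl group is equatorial.

equatorial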